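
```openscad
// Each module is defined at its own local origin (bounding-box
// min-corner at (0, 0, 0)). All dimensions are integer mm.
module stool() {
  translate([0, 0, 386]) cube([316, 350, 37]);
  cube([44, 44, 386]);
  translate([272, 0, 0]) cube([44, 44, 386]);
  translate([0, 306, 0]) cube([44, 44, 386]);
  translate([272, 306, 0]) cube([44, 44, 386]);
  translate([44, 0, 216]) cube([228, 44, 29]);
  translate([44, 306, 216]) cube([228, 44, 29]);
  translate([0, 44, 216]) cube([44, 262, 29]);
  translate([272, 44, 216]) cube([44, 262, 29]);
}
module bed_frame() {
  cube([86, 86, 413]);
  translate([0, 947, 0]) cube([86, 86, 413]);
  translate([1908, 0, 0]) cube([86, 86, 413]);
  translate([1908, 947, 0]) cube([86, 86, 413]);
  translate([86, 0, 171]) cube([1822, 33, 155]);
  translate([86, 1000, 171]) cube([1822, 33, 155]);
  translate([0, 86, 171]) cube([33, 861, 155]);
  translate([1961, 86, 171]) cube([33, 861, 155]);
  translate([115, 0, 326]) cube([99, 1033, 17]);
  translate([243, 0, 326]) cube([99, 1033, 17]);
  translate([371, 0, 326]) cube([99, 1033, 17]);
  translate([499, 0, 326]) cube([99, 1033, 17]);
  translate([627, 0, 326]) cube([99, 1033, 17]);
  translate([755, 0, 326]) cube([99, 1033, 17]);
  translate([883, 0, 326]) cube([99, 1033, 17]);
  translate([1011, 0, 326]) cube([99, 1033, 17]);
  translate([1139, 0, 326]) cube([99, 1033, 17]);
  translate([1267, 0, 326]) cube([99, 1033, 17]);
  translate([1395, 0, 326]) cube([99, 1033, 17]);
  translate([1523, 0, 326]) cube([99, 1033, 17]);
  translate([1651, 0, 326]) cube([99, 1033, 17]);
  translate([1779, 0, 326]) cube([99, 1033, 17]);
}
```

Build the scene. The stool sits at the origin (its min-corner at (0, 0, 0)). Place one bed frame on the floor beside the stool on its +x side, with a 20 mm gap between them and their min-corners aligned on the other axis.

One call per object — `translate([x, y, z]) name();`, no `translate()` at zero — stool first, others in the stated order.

stool();
translate([336, 0, 0]) bed_frame();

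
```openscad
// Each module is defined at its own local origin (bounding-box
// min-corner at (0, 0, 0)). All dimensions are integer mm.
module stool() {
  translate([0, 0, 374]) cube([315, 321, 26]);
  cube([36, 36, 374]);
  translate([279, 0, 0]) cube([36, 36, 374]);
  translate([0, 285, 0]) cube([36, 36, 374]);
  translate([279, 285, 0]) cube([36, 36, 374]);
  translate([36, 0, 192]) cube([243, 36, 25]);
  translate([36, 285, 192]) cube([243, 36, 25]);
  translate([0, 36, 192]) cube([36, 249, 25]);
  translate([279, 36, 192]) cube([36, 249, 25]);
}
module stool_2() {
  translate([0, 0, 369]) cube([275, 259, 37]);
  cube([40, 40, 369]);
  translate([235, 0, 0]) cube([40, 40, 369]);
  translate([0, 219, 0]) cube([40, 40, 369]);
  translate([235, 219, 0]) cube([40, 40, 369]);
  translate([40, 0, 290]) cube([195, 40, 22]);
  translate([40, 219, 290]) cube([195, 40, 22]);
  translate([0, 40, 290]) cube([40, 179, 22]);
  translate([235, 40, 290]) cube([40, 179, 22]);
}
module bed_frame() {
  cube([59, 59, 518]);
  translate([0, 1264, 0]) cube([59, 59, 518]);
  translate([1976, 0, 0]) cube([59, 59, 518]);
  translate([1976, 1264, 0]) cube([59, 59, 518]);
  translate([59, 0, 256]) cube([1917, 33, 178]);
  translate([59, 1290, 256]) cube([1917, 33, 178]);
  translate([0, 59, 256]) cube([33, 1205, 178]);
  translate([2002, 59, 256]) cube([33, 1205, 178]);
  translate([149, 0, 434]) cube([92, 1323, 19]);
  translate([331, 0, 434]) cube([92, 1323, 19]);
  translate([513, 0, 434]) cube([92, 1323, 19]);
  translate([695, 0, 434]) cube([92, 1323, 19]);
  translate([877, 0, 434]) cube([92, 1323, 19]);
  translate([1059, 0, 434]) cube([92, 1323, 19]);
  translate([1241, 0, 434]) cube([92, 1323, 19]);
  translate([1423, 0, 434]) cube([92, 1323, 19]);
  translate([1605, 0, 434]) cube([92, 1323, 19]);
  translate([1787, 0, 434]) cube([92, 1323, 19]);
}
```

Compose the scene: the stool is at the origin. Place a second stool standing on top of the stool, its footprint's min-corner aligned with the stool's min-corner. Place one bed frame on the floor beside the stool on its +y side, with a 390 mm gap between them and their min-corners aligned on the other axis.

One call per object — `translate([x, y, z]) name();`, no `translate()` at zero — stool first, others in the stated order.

stool();
translate([0, 0, 400]) stool_2();
translate([0, 711, 0]) bed_frame();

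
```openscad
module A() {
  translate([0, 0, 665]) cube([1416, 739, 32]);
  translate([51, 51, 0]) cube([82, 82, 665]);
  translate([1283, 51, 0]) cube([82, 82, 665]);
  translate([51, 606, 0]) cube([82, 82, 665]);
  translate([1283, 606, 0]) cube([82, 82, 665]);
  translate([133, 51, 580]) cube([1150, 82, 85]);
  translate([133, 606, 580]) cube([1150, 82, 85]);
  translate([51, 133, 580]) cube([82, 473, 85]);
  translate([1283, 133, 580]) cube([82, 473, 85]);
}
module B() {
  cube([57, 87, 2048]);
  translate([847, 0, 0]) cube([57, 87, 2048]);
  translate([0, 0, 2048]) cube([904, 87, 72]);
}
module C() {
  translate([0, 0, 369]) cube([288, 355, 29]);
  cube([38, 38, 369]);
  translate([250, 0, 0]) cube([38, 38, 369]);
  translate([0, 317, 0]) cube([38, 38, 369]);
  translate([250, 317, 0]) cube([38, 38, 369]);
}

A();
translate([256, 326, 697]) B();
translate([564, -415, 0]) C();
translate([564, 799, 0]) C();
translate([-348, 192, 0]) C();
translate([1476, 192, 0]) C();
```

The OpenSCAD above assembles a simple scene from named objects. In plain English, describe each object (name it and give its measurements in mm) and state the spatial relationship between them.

A is a table with a 1416×739 mm rectangular top, 32 mm thick, top surface at z = 697 mm, supported by four 82×82 mm square legs, each inset 51 mm from the nearest pair of top edges, running from the floor. Four apron rails, 82 mm thick and 85 mm tall, run between adjacent legs with their top edges flush with the underside of the top and their outer faces flush with the legs' outer faces.

B is a door frame. The clear opening is 790 mm wide and 2048 mm high. Two 57 mm wide jambs, 87 mm deep, stand either side of the opening from the floor to the top of the opening. A 72 mm thick head sits across the top of both jambs, spanning the full outside width of the frame.

C is a four-legged stool. The seat is a 288×355×29 mm slab whose top surface is at z = 398 mm; four square legs, each 38×38 mm in cross-section, run from the floor (z = 0) to the underside of the seat, each flush with a corner of the seat.

The door frame is on top of the table, centred. Four stools sit around the table at the −y, +y, −x, +x sides.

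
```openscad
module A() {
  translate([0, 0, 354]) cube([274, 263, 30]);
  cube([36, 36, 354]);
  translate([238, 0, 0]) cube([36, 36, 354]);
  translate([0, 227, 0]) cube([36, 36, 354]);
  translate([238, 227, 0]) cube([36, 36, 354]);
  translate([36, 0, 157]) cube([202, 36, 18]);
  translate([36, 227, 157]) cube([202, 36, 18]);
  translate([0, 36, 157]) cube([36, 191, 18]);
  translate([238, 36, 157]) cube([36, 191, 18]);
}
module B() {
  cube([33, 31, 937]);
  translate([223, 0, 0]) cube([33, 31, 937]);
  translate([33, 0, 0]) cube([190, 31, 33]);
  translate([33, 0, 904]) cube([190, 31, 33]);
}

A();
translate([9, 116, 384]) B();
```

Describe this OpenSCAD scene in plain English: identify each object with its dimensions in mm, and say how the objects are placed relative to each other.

A is a four-legged stool. The seat is a 274×263×30 mm slab whose top surface is at z = 384 mm; four square legs, each 36×36 mm in cross-section, run from the floor (z = 0) to the underside of the seat, each flush with a corner of the seat. Four stretchers, 36 mm wide and 18 mm tall, connect adjacent legs with their undersides at z = 157 mm, each running between the inner faces of the legs it joins and aligned with the legs' outer faces on the other axis.

B is a rectangular picture frame lying in the x–z plane (depth along y). The opening is 190 mm wide (x) by 871 mm tall (z), surrounded by a border 33 mm wide on all four sides. The frame is 31 mm deep and is made of two full-height vertical stiles with two horizontal rails fitted between them.

The picture frame is on top of the stool, centred.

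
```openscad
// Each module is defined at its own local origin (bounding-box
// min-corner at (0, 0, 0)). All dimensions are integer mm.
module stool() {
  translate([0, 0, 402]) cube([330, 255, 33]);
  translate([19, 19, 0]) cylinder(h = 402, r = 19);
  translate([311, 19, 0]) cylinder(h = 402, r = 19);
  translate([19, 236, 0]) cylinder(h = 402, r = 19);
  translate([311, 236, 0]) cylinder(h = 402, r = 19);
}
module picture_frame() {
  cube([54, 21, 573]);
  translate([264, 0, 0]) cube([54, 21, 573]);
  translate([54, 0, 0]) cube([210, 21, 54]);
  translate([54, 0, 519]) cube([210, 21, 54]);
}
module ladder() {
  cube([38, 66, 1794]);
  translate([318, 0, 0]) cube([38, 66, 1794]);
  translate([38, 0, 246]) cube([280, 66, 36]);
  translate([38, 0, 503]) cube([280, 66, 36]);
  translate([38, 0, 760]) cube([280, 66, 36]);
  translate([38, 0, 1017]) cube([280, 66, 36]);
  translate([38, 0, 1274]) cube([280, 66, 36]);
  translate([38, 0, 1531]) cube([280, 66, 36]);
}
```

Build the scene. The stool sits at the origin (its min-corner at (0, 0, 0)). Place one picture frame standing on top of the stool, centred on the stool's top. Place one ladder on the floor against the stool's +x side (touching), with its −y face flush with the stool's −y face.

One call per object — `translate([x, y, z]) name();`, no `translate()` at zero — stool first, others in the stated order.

stool();
translate([6, 117, 435]) picture_frame();
translate([330, 0, 0]) ladder();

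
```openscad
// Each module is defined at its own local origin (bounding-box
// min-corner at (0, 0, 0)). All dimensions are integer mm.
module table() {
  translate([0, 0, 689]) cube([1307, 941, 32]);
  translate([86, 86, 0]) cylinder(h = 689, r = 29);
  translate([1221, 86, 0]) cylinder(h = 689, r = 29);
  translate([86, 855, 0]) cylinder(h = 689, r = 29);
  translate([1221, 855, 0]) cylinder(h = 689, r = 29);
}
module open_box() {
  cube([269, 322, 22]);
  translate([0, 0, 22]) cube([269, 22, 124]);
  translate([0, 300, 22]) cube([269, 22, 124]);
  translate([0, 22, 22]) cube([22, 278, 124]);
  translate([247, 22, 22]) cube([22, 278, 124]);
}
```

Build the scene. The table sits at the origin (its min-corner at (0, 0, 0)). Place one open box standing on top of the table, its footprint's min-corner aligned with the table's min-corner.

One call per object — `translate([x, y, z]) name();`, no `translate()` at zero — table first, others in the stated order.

table();
translate([0, 0, 721]) open_box();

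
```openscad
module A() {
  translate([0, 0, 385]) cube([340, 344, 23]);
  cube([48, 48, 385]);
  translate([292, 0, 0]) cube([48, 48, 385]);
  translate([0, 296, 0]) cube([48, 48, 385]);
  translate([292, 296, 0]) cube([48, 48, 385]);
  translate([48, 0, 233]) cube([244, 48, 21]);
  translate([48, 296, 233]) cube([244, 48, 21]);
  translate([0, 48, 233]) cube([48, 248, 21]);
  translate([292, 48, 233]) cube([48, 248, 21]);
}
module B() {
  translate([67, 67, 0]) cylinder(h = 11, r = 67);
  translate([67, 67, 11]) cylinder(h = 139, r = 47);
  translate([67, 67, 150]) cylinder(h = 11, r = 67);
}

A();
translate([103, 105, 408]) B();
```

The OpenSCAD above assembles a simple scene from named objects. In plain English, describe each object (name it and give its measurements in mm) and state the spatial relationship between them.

A is a simple wooden stool: a rectangular seat 340 mm (x) by 344 mm (y), 23 mm thick, top face at z = 408 mm, on four square legs, each 48×48 mm in cross-section. The legs rest on z = 0, each flush with a corner of the seat. Four stretchers, 48 mm wide and 21 mm tall, connect adjacent legs with their undersides at z = 233 mm, each running between the inner faces of the legs it joins and aligned with the legs' outer faces on the other axis.

B is a spool: two coaxial disc flanges of radius 67 mm and thickness 11 mm, joined by a core cylinder of radius 47 mm and height 139 mm. The lower flange rests on z = 0 and the three cylinders share a vertical axis.

The spool is on top of the stool, centred.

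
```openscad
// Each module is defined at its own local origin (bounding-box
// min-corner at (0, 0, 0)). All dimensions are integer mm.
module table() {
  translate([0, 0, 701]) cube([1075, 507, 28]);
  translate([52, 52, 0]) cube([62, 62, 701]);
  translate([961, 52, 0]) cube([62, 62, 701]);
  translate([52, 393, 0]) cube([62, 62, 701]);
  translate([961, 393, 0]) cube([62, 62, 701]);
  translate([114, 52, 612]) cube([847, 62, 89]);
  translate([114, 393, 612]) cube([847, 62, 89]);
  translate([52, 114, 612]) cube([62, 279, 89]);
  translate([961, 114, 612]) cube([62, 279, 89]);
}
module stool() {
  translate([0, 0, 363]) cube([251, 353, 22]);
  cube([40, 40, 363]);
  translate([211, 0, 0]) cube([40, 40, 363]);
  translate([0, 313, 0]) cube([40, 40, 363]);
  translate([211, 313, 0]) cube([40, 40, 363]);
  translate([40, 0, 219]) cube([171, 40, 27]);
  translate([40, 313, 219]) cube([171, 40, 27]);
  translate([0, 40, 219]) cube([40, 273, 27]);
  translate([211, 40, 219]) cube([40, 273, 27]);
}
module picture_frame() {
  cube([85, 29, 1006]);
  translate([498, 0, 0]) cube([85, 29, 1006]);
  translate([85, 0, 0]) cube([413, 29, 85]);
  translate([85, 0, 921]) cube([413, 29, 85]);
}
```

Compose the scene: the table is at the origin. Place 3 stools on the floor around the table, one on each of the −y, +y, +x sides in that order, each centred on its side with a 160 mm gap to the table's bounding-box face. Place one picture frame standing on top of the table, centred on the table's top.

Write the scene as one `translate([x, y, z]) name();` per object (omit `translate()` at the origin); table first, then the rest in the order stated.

table();
translate([412, -513, 0]) stool();
translate([412, 667, 0]) stool();
translate([1235, 77, 0]) stool();
translate([246, 239, 729]) picture_frame();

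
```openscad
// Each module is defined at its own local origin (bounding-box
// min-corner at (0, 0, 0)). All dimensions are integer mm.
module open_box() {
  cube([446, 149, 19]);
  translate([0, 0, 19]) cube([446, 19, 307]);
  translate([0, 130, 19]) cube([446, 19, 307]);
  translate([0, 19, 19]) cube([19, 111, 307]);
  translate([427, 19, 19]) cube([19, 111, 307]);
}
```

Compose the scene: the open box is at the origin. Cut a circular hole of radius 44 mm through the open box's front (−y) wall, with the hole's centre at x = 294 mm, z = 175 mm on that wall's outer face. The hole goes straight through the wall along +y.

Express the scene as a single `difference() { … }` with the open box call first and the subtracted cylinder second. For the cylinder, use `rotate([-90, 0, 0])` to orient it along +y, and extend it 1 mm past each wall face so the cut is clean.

difference() {
  open_box();
  translate([294, -1, 175]) rotate([-90, 0, 0]) cylinder(h = 21, r = 44);
}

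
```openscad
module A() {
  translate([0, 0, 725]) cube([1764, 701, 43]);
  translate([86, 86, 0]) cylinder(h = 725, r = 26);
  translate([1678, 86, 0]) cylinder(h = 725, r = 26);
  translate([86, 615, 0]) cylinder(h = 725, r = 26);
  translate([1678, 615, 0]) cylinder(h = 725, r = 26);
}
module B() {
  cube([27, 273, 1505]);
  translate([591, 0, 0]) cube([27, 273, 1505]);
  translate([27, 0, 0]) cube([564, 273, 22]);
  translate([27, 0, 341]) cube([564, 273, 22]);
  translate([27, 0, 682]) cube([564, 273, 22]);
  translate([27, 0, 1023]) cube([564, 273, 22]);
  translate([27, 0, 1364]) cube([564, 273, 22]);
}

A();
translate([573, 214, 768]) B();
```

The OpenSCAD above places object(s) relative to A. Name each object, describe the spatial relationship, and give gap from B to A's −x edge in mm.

A is a table. B is a bookshelf. The bookshelf is on top of the table, centred. The gap from the bookshelf to the table's −x edge is 573 mm.

The bookshelf's min-x is at 573; the table's min-x is 0; gap = 573 mm.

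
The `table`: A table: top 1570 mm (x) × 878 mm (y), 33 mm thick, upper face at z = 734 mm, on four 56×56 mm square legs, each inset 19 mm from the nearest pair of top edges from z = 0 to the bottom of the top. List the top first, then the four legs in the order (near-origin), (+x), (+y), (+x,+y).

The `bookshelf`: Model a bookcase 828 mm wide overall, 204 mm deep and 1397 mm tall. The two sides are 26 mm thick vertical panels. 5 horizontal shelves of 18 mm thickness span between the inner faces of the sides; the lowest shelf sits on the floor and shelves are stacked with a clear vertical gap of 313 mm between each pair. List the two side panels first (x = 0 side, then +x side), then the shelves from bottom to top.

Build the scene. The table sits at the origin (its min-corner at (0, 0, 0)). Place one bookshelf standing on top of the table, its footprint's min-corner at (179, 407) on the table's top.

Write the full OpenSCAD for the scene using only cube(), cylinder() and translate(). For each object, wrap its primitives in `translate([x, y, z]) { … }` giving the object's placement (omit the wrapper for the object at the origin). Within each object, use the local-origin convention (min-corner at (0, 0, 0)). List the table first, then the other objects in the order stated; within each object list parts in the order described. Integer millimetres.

translate([0, 0, 701]) cube([1570, 878, 33]);
translate([19, 19, 0]) cube([56, 56, 701]);
translate([1495, 19, 0]) cube([56, 56, 701]);
translate([19, 803, 0]) cube([56, 56, 701]);
translate([1495, 803, 0]) cube([56, 56, 701]);
translate([179, 407, 734]) {
  cube([26, 204, 1397]);
  translate([802, 0, 0]) cube([26, 204, 1397]);
  translate([26, 0, 0]) cube([776, 204, 18]);
  translate([26, 0, 331]) cube([776, 204, 18]);
  translate([26, 0, 662]) cube([776, 204, 18]);
  translate([26, 0, 993]) cube([776, 204, 18]);
  translate([26, 0, 1324]) cube([776, 204, 18]);
}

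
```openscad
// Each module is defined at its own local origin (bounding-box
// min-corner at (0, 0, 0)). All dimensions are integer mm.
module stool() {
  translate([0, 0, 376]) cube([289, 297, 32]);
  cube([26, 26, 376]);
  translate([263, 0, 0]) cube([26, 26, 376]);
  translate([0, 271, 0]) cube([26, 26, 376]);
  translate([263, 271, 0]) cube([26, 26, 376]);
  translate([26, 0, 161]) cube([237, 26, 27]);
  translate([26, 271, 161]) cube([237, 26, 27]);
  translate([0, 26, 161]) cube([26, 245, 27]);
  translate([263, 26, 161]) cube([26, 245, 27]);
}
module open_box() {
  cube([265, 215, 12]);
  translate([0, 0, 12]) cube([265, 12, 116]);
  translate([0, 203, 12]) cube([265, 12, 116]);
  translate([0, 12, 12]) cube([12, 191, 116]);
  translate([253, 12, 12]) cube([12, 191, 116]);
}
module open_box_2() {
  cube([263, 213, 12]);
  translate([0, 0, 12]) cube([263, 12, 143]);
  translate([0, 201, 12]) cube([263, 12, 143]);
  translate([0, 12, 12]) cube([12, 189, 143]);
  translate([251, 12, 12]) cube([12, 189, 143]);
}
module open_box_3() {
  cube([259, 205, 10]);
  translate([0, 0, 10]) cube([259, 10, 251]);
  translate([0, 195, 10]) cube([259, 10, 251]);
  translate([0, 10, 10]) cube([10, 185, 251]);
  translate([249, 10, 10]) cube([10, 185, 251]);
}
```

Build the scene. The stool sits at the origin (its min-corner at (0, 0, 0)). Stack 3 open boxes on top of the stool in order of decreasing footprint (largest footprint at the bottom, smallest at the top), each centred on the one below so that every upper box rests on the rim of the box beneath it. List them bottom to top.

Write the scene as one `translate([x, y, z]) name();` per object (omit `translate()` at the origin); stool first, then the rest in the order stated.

stool();
translate([12, 41, 408]) open_box();
translate([13, 42, 536]) open_box_2();
translate([15, 46, 691]) open_box_3();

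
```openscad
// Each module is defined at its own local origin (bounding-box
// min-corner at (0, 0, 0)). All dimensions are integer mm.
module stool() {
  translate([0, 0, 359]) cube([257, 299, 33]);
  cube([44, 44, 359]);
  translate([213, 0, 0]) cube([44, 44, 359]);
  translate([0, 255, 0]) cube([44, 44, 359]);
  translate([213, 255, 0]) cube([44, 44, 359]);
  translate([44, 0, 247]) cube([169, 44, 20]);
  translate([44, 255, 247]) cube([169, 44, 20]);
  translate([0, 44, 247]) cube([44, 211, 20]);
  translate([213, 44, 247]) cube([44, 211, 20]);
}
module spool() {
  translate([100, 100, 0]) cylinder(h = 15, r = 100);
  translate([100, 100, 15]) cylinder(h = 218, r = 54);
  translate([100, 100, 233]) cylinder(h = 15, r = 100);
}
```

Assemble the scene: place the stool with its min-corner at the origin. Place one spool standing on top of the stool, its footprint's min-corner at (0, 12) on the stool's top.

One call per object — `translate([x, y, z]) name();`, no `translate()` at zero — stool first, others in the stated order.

stool();
translate([0, 12, 392]) spool();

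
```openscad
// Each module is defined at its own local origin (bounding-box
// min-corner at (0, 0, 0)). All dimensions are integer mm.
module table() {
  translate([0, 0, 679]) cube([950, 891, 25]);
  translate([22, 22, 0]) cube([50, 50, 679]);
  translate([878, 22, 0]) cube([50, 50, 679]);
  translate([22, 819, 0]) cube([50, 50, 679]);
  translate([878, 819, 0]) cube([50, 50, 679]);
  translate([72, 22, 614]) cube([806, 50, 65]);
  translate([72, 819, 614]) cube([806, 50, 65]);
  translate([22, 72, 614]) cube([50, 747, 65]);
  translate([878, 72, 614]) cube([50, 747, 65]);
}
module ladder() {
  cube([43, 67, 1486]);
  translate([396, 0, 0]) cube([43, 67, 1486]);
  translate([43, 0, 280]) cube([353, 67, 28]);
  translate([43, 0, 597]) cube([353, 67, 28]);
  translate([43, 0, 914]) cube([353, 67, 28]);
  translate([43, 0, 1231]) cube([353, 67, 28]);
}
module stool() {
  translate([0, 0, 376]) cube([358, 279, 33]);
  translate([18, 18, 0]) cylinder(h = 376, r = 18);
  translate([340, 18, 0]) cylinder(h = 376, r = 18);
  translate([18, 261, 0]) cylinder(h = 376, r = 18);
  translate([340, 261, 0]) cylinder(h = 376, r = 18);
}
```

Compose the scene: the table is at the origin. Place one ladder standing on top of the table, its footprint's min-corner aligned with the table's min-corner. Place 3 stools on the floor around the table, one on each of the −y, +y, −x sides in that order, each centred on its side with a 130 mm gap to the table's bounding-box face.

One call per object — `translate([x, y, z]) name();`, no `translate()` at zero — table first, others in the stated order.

table();
translate([0, 0, 704]) ladder();
translate([296, -409, 0]) stool();
translate([296, 1021, 0]) stool();
translate([-488, 306, 0]) stool();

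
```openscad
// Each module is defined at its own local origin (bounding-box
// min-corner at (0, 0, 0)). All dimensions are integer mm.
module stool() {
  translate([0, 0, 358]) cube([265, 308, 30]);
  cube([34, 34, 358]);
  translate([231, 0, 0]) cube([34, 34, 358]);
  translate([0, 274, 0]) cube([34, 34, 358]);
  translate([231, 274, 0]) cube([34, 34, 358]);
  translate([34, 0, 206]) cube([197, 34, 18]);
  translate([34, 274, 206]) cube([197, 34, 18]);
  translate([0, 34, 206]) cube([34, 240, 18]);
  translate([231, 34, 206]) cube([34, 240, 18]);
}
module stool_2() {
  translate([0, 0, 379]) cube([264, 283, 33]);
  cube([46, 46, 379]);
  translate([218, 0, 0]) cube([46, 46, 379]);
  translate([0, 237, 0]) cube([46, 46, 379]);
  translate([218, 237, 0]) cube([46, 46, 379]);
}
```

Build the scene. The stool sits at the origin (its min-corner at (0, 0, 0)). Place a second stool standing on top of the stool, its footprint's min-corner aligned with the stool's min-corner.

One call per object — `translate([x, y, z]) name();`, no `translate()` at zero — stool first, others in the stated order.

stool();
translate([0, 0, 388]) stool_2();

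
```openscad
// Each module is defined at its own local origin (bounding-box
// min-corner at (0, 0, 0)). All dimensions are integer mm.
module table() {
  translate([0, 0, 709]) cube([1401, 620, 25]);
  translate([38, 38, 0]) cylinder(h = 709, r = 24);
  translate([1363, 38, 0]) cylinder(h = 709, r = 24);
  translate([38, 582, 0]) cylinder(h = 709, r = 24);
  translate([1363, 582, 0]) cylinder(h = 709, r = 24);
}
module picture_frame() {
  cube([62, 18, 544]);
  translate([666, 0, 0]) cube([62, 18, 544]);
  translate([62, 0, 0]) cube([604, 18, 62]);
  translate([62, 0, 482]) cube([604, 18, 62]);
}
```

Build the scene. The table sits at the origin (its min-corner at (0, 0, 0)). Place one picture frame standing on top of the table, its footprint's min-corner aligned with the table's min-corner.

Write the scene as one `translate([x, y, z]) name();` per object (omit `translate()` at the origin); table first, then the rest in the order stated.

table();
translate([0, 0, 734]) picture_frame();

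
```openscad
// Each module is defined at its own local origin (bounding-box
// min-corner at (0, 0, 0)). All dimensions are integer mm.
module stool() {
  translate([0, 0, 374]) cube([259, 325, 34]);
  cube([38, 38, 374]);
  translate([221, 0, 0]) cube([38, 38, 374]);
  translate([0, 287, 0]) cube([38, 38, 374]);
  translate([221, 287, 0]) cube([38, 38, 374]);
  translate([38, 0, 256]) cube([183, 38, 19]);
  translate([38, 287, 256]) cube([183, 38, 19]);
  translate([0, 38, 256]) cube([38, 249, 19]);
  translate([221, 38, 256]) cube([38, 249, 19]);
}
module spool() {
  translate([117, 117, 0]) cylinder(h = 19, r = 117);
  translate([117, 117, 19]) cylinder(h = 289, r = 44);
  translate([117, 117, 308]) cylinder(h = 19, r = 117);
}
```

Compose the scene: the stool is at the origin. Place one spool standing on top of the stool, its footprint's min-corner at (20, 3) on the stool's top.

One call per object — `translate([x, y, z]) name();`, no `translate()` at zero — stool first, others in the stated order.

stool();
translate([20, 3, 408]) spool();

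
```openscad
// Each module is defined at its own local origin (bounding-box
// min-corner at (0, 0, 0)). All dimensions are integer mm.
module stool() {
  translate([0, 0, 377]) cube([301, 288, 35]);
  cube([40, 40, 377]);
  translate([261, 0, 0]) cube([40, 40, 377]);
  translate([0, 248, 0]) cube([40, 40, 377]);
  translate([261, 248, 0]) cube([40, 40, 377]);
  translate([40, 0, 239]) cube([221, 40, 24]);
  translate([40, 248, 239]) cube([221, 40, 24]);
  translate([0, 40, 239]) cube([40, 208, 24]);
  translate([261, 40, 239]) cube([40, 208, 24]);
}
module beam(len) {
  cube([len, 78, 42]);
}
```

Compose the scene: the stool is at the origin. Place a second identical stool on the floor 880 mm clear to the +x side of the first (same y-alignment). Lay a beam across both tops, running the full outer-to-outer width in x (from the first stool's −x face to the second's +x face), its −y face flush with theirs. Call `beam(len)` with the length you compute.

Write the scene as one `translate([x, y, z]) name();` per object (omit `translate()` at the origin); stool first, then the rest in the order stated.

stool();
translate([1181, 0, 0]) stool();
translate([0, 0, 412]) beam(1482);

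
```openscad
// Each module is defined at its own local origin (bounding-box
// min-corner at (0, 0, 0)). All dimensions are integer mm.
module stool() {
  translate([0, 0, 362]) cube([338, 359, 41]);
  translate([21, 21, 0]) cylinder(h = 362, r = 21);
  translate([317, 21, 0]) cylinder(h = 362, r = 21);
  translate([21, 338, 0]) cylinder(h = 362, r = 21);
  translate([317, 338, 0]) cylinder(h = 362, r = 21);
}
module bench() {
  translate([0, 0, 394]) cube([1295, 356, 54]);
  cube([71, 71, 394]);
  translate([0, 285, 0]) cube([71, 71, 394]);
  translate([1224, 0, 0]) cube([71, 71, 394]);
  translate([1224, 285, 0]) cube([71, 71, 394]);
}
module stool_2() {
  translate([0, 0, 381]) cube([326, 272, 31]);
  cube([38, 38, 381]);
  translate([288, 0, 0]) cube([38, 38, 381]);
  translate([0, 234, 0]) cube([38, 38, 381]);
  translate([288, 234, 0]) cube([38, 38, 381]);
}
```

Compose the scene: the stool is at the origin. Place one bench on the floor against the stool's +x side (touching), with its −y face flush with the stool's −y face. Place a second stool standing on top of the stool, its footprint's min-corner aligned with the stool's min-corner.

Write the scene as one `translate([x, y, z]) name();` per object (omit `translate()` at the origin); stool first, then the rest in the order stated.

stool();
translate([338, 0, 0]) bench();
translate([0, 0, 403]) stool_2();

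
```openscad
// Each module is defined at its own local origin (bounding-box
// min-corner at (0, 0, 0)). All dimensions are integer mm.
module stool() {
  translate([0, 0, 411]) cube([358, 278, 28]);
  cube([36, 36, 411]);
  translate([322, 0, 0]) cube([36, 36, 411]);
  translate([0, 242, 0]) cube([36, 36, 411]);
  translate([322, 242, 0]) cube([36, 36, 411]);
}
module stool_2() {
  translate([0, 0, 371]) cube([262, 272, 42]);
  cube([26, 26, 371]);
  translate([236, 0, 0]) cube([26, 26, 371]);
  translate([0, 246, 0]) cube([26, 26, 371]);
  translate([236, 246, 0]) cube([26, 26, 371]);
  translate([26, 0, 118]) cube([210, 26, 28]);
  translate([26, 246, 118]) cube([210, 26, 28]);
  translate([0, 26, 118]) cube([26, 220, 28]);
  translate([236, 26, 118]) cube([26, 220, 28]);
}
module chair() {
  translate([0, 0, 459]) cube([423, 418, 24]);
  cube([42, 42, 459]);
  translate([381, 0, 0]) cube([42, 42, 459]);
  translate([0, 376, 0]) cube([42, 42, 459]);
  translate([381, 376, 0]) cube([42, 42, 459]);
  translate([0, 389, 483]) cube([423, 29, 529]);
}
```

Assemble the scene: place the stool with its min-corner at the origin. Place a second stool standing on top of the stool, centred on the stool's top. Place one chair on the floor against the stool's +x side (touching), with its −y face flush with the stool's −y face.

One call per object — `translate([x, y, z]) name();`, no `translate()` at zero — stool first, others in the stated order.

stool();
translate([48, 3, 439]) stool_2();
translate([358, 0, 0]) chair();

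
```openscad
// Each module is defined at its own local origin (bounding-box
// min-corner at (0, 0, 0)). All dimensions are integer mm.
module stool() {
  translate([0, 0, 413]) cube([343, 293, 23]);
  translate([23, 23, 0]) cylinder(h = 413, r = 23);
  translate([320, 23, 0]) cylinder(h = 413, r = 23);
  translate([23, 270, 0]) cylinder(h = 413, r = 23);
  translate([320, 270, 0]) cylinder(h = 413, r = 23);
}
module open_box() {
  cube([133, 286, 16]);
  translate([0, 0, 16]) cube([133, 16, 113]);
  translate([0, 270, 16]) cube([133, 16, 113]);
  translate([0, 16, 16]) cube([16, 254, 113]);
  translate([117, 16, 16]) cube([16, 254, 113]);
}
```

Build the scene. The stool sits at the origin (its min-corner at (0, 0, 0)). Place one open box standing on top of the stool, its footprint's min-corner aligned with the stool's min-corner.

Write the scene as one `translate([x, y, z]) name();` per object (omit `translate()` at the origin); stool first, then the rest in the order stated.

stool();
translate([0, 0, 436]) open_box();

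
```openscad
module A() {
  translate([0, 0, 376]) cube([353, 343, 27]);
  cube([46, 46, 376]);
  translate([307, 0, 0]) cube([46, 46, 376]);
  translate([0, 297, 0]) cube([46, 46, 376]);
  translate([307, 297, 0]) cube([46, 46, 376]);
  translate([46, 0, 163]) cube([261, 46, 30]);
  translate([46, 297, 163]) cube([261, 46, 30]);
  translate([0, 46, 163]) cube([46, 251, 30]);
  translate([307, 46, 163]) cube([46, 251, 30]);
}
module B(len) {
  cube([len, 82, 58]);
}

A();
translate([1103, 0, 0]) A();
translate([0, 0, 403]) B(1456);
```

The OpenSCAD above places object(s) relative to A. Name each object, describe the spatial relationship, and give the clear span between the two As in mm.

A is a stool. B is a beam. A beam spans the tops of two stools. The clear span between the two stools is 750 mm.

Second stool starts at x = 1103; first ends at x = 353; clear span = 1103 − 353 = 750 mm.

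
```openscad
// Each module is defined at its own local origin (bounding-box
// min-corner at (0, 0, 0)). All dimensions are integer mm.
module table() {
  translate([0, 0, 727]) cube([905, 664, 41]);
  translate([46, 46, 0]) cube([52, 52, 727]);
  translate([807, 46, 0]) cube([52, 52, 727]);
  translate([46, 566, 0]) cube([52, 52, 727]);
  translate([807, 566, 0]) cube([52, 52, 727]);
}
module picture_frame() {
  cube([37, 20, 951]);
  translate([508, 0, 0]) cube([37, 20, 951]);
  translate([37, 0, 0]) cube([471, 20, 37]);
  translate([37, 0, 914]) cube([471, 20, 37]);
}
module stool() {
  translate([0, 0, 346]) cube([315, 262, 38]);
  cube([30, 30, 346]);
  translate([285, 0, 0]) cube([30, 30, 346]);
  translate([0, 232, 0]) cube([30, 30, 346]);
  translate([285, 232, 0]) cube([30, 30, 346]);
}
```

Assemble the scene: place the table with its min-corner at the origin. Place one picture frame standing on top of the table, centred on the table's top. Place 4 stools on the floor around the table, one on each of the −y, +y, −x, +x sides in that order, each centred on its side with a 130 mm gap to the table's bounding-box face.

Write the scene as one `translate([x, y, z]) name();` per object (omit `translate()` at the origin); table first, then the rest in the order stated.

table();
translate([180, 322, 768]) picture_frame();
translate([295, -392, 0]) stool();
translate([295, 794, 0]) stool();
translate([-445, 201, 0]) stool();
translate([1035, 201, 0]) stool();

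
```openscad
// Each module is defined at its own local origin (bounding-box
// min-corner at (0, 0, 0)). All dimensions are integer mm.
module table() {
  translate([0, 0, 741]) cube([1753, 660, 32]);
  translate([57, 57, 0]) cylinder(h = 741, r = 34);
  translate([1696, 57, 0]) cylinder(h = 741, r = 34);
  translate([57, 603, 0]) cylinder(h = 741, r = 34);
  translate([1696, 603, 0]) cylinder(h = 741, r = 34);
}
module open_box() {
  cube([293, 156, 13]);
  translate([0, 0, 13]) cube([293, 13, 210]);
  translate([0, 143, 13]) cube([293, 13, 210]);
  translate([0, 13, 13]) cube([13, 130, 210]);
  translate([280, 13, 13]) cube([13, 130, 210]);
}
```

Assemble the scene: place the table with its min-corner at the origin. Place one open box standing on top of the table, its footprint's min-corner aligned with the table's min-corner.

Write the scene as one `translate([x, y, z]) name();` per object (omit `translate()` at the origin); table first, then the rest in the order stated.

table();
translate([0, 0, 773]) open_box();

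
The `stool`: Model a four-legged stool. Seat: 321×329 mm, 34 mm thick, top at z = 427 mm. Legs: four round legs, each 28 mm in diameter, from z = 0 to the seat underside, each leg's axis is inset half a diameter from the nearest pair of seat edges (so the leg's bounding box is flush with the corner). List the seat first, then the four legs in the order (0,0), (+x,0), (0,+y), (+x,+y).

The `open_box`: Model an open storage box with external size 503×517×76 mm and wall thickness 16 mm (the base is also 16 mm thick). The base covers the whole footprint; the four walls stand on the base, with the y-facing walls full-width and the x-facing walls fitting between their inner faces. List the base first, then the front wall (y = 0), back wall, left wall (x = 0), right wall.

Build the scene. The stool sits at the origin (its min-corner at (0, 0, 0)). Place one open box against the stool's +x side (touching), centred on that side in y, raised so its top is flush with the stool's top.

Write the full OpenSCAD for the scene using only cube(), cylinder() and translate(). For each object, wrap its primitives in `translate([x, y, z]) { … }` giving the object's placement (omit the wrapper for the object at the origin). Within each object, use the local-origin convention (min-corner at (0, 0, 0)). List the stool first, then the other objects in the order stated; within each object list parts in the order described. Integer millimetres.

translate([0, 0, 393]) cube([321, 329, 34]);
translate([14, 14, 0]) cylinder(h = 393, r = 14);
translate([307, 14, 0]) cylinder(h = 393, r = 14);
translate([14, 315, 0]) cylinder(h = 393, r = 14);
translate([307, 315, 0]) cylinder(h = 393, r = 14);
translate([321, -94, 351]) {
  cube([503, 517, 16]);
  translate([0, 0, 16]) cube([503, 16, 60]);
  translate([0, 501, 16]) cube([503, 16, 60]);
  translate([0, 16, 16]) cube([16, 485, 60]);
  translate([487, 16, 16]) cube([16, 485, 60]);
}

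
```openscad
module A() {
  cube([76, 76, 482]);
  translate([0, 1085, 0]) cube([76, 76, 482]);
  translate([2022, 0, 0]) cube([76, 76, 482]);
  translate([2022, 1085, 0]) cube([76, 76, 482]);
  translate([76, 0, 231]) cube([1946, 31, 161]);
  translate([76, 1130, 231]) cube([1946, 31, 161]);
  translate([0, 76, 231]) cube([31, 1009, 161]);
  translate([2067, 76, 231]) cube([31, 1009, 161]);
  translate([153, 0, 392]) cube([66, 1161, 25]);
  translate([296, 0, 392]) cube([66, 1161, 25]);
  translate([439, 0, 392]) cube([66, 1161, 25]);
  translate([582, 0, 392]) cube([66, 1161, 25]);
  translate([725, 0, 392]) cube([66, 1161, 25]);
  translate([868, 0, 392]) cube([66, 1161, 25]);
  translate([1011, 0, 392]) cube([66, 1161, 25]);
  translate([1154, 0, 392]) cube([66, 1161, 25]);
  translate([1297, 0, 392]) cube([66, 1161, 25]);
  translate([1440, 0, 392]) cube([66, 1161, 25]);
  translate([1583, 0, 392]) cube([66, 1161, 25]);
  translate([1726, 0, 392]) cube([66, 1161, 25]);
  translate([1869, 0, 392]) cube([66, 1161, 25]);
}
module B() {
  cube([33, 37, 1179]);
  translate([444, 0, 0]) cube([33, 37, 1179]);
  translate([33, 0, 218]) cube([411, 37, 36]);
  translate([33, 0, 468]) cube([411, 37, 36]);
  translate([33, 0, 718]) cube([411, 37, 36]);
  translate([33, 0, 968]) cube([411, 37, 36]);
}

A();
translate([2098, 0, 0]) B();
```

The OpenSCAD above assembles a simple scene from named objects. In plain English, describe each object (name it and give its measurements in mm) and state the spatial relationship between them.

A is a bed frame 2098 mm long (x) by 1161 mm wide (y). Four 76×76 mm corner posts, 482 mm tall, at the corners of the footprint. Four rails of 31 mm thickness and 161 mm height run between adjacent posts with their undersides at z = 231 mm, their outer faces flush with the outside of the frame (the two x-running rails run between the posts' inner faces; the two y-running rails run between the posts' inner faces). 13 slats, each 66 mm wide (x) and 25 mm thick, lie across the top of the two x-running rails, running the full 1161 mm width of the frame in y; the slats are evenly spaced along x between the inner faces of the end posts with equal gaps (rounded down to the nearest mm) at the −x end and between each pair — any rounding remainder accumulates at the +x end.

B is a wooden ladder with two side rails of 33×37 mm section and 1179 mm height, set 477 mm apart overall. Between them run 4 rectangular rungs (37 mm deep, 36 mm thick), front faces flush with the rails' −y face. The bottom of the first rung is 218 mm above the floor and each subsequent rung is 250 mm higher than the one below.

The ladder is against the bed frame's +x side, with their −y faces flush.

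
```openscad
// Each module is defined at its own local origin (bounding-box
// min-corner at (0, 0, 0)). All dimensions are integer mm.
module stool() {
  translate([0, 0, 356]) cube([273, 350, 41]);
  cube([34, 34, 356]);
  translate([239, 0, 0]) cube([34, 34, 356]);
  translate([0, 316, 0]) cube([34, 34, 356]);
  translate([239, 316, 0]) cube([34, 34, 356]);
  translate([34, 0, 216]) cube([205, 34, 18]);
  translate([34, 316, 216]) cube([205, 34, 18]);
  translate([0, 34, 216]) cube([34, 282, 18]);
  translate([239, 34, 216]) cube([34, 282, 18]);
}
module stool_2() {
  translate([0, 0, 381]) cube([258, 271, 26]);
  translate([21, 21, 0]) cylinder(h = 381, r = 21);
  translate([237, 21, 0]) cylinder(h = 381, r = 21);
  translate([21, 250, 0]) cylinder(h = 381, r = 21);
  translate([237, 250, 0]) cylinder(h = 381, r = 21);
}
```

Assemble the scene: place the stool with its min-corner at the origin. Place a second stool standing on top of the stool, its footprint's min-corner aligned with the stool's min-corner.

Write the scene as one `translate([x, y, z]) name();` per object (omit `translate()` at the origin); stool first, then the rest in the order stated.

stool();
translate([0, 0, 397]) stool_2();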